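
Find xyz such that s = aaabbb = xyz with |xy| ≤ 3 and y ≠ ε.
x = '', y = 'aa', z = 'abbb'

For s = aaabbb and p = 3, one valid decomposition is:
- x = '' (length 0)
- y = 'aa' (length 2)
- z = 'abbb' (length 4)

Verification:
- xyz = '' + 'aa' + 'abbb' = aaabbb ✓
- |xy| = 2 ≤ 3 ✓
- |y| = 2 > 0 ✓

All pumping lemma constraints are satisfied.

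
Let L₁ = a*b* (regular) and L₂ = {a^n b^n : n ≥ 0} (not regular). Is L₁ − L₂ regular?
No — L₁ − L₂ is not regular.

a*b* − {a^n b^n} = {a^n b^m : n ≠ m}. If this were regular, then its complement intersected with a*b*, namely {a^n b^n : n ≥ 0}, would be regular too (closure under complement and intersection) — contradiction. So L₁ − L₂ is not regular.

Note that the bare facts "L₁ regular, L₂ non-regular" do not settle the question by themselves: the closure of regular languages under ∪, ∩, complement and difference applies only when BOTH operands are regular. With a non-regular operand the result can come out regular or non-regular depending on the specific languages, so one has to work out L₁ − L₂ for this particular pair, as above.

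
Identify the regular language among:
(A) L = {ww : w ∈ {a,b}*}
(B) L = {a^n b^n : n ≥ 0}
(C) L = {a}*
(C) {a}*

(C) L = {a}* is regular.

This can be recognized by a finite automaton (DFA/NFA).
Regular expressions like {a}* define regular languages.

The other choices are not regular:
- {ww : w ∈ {a,b}*}: After pumping, the two halves no longer match
- {a^n b^n : n ≥ 0}: After pumping, the number of a's and b's become unequal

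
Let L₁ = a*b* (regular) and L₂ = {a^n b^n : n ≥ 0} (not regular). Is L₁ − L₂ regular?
No — L₁ − L₂ is not regular.

a*b* − {a^n b^n} = {a^n b^m : n ≠ m}. If this were regular, then its complement intersected with a*b*, namely {a^n b^n : n ≥ 0}, would be regular too (closure under complement and intersection) — contradiction. So L₁ − L₂ is not regular.

Note that the bare facts "L₁ regular, L₂ non-regular" do not settle the question by themselves: the closure of regular languages under ∪, ∩, complement and difference applies only when BOTH operands are regular. With a non-regular operand the result can come out regular or non-regular depending on the specific languages, so one has to work out L₁ − L₂ for this particular pair, as above.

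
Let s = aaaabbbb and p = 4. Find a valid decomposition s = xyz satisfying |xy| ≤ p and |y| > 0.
x = '', y = 'aaa', z = 'abbbb'

For s = aaaabbbb and p = 4, one valid decomposition is:
- x = '' (length 0)
- y = 'aaa' (length 3)
- z = 'abbbb' (length 5)

Verification:
- xyz = '' + 'aaa' + 'abbbb' = aaaabbbb ✓
- |xy| = 3 ≤ 4 ✓
- |y| = 3 > 0 ✓

All pumping lemma constraints are satisfied.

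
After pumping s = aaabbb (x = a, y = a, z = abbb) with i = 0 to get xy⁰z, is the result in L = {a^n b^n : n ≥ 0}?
No

xy⁰z = a · ε · abbb = aabbb.
aabbb has 2 a's and 3 b's; 2 ≠ 3, so it is not in L.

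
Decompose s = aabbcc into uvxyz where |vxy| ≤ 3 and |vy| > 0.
u='aa', v='b', x='b', y='c', z='c'

For s = aabbcc with pumping length p = 3:

One valid decomposition:
- u = 'aa'
- v = 'b'
- x = 'b'
- y = 'c'
- z = 'c'

Verification:
- uvxyz = 'aa' + 'b' + 'b' + 'c' + 'c' = aabbcc ✓
- |vxy| = |'bbc'| = 3 ≤ 3 ✓
- |vy| = |'bc'| = 2 > 0 ✓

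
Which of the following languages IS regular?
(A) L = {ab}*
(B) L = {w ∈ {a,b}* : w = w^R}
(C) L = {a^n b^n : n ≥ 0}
(A) {ab}*

(A) L = {ab}* is regular.

This can be recognized by a finite automaton (DFA/NFA).
Regular expressions like {ab}* define regular languages.

The other choices are not regular:
- {a^n b^n : n ≥ 0}: After pumping, the number of a's and b's become unequal
- {w ∈ {a,b}* : w = w^R}: After pumping, the string is no longer symmetric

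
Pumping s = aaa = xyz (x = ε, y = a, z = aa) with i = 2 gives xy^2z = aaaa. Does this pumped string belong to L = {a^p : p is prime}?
No

xy²z = ε · aa · aa = aaaa.
aaaa has length 4 = 2 × 2, which is not prime, so it is not in L.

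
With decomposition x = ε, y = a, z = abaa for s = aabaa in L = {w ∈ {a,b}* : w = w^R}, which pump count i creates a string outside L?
i = 2

xy²z = ε · aa · abaa = aaabaa; aaabaa reversed is aabaaa ≠ aaabaa, so it is not a palindrome and is not in L.
(Other choices also work, e.g. i = 0, 3; only i = 1 is guaranteed to stay in L since xy¹z = s.)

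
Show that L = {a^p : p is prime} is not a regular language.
Assume for contradiction that L is regular, and let p ≥ 1 be the pumping length given by the pumping lemma.
Choose a prime q with q ≥ p (one exists because there are infinitely many primes) and let s = a^q. Then s ∈ L and |s| = q ≥ p.
By the pumping lemma, s = xyz for some x, y, z with |xy| ≤ p, |y| ≥ 1, and xy^i z ∈ L for every i ≥ 0.
Here y = a^k for some k with 1 ≤ k ≤ p, and xy^i z = a^(q + (i − 1)k) for every i ≥ 0.

Take i = q + 1: |xy^(q+1) z| = q + qk = q(k + 1).
Both factors satisfy q ≥ 2 and k + 1 ≥ 2, so q(k + 1) is composite, and xy^(q+1) z ∉ L.

This contradicts the pumping lemma, which requires xy^i z ∈ L for all i ≥ 0.
Hence L = {a^p : p is prime} is not regular. ∎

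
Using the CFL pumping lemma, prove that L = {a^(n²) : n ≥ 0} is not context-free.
Assume for contradiction that L is context-free, and let p ≥ 1 be the pumping length given by the pumping lemma for CFLs.
Choose s = a^(p²). Then s ∈ L and |s| = p² ≥ p.
By the CFL pumping lemma, s = uvxyz for some u, v, x, y, z with |vxy| ≤ p, |vy| ≥ 1, and uv^i xy^i z ∈ L for every i ≥ 0.
All symbols are a's, so only lengths matter: let k = |vy|, with 1 ≤ k ≤ |vxy| ≤ p.

Take i = 2: |uv²xy²z| = p² + k, and p² < p² + k ≤ p² + p < (p + 1)².
So the length lies strictly between consecutive squares and is not a perfect square; uv²xy²z ∉ L.

This contradicts the CFL pumping lemma, which requires uv^i xy^i z ∈ L for all i ≥ 0.
Hence L = {a^(n²) : n ≥ 0} is not context-free. ∎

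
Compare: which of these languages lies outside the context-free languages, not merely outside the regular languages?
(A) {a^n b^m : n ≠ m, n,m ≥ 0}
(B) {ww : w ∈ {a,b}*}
(B) {ww : w ∈ {a,b}*}

(B) {ww : w ∈ {a,b}*} requires the CFL pumping lemma.

- {a^n b^m : n ≠ m, n,m ≥ 0} is context-free (but not regular)
  • Can be shown non-regular with the regular pumping lemma
  • After pumping a's, we can make n = m

- {ww : w ∈ {a,b}*} is NOT context-free
  • Requires the CFL pumping lemma to prove
  • Cannot verify equality of two arbitrary substrings

The CFL pumping lemma is "stronger" in that it can prove non-membership
in the larger class of context-free languages.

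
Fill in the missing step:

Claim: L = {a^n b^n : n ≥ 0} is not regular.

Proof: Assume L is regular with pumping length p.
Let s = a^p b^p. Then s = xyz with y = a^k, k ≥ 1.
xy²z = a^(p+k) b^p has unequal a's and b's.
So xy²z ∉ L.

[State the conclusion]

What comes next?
This contradicts the pumping lemma for regular languages,
which guarantees xy^i z ∈ L for all i ≥ 0.

Since our assumption that L is regular leads to a contradiction,
we conclude that L = {a^n b^n : n ≥ 0} is NOT regular. ∎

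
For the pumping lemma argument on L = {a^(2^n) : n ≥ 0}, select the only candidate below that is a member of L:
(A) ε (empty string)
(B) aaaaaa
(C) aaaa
(C) aaaa

The pumping lemma is applied to a string s that lies in L, so first check membership of each option:
- (A) ε has length 0, which is not a power of 2, so it is not in L ✗
- (B) aaaaaa has length 6, strictly between 2^2 = 4 and 2^3 = 8, so it is not in L ✗
- (C) aaaa has length 4 = 2^2, so it is in L ✓

Only (C) aaaa is in L, so it is the only candidate that could play the role of s.
(In a complete proof one picks s in terms of the pumping length p so that |s| ≥ p is guaranteed; a fixed string like aaaa illustrates the shape of such an s.)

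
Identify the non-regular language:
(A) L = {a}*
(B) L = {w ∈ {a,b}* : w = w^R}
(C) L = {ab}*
(B) {w ∈ {a,b}* : w = w^R}

(B) L = {w ∈ {a,b}* : w = w^R} is NOT regular.

The pumping lemma can be used to prove this:
After pumping, the string is no longer symmetric

The other languages are regular because they can be recognized by finite automata.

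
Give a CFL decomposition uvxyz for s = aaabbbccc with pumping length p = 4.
u='aa', v='a', x='bb', y='b', z='ccc'

For s = aaabbbccc with pumping length p = 4:

One valid decomposition:
- u = 'aa'
- v = 'a'
- x = 'bb'
- y = 'b'
- z = 'ccc'

Verification:
- uvxyz = 'aa' + 'a' + 'bb' + 'b' + 'ccc' = aaabbbccc ✓
- |vxy| = |'abbb'| = 4 ≤ 4 ✓
- |vy| = |'ab'| = 2 > 0 ✓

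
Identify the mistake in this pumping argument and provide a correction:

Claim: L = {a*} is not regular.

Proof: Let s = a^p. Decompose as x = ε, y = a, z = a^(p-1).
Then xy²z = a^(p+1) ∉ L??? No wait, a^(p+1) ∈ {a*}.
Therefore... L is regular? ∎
Error: The proof attempts to show a*  is not regular, but a* IS regular!

Correction: a* is a regular language (recognized by a simple DFA with one accepting state and self-loop on 'a'). The pumping lemma can only prove non-regularity, not regularity. For regular languages, pumping always works.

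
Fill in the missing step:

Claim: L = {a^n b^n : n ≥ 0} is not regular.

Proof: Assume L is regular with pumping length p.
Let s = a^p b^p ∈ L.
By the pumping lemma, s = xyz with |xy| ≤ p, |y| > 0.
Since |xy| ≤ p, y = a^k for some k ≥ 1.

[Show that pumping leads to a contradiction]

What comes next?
Consider xy²z = a^(p+k) b^p.

Since k ≥ 1, we have p + k > p.
So xy²z has more a's than b's: (p+k) a's vs p b's.
This means xy²z ∉ L because a^n b^n requires equal counts.

This contradicts the pumping lemma which states xy²z ∈ L.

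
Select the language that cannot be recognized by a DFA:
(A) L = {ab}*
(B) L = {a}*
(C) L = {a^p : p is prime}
(C) {a^p : p is prime}

(C) L = {a^p : p is prime} is NOT regular.

The pumping lemma can be used to prove this:
After pumping, the length becomes composite

The other languages are regular because they can be recognized by finite automata.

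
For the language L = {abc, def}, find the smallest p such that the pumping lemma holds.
p = 4

For a finite language L, the pumping lemma holds vacuously if p > max|s| for s ∈ L.

The longest string in L = {abc, def} has length 3.
If p = 4, then no string s ∈ L has |s| ≥ p, so the condition is vacuously true.

The minimum pumping length is p = 4.

Why no smaller p works: for any p ≤ 3, the longest string s ∈ L has |s| = 3 ≥ p, so it would
have to be pumpable; but pumping up (i = 2, 3, ...) produces ever longer strings, which cannot all lie in the
finite language L. So the pumping property fails for every p ≤ 3.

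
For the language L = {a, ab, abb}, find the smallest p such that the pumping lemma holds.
p = 4

For a finite language L, the pumping lemma holds vacuously if p > max|s| for s ∈ L.

The longest string in L = {a, ab, abb} has length 3.
If p = 4, then no string s ∈ L has |s| ≥ p, so the condition is vacuously true.

The minimum pumping length is p = 4.

Why no smaller p works: for any p ≤ 3, the longest string s ∈ L has |s| = 3 ≥ p, so it would
have to be pumpable; but pumping up (i = 2, 3, ...) produces ever longer strings, which cannot all lie in the
finite language L. So the pumping property fails for every p ≤ 3.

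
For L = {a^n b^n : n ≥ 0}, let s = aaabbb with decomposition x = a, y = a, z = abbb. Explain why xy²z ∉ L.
xy²z = aaaabbb ∉ L

Pumping with i = 2 replaces y = a by y² = aa:
- Original: s = xyz = aaabbb; aaabbb = a^3 b^3 has equal counts (3 = 3), so it is in L
- Pumped: xy²z = a · aa · abbb = aaaabbb
- aaaabbb has 4 a's and 3 b's; 4 ≠ 3, so it is not in L

The pumping lemma would require xy²z ∈ L, so this decomposition yields a contradiction.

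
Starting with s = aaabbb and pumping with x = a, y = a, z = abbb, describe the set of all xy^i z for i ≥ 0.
{xy^i z : i ≥ 0} = {a^(2+i) b^3 : i ≥ 0} = {aabbb, aaabbb, aaaabbb, ...}

With x = a, y = a, z = abbb: Starting with aaabbb and pumping the second 'a', we get strings with 2+i a's followed by 3 b's for i = 0, 1, 2, ...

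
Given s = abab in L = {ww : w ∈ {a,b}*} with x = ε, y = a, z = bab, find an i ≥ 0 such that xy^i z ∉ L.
i = 0

xy⁰z = ε · ε · bab = bab; bab has odd length 3, so it cannot be written as ww and is not in L.
(Other choices also work, e.g. i = 2, 3; only i = 1 is guaranteed to stay in L since xy¹z = s.)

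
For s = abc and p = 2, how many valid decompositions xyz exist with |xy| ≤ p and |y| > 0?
3

For s = 'abc' with pumping length p = 2:

Constraints: |xy| ≤ 2, |y| > 0

Valid decompositions (|xy| ≤ p, |y| ≥ 1):
  • x='', y='a', z='bc'
  • x='a', y='b', z='c'
  • x='', y='ab', z='c'

Total count: 3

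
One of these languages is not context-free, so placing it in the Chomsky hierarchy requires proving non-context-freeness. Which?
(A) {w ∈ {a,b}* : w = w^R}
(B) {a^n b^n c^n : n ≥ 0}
(B) {a^n b^n c^n : n ≥ 0}

(B) {a^n b^n c^n : n ≥ 0} requires the CFL pumping lemma.

- {w ∈ {a,b}* : w = w^R} is context-free (but not regular)
  • Can be shown non-regular with the regular pumping lemma
  • After pumping, the string is no longer symmetric

- {a^n b^n c^n : n ≥ 0} is NOT context-free
  • Requires the CFL pumping lemma to prove
  • Cannot maintain three equal counts simultaneously

The CFL pumping lemma is "stronger" in that it can prove non-membership
in the larger class of context-free languages.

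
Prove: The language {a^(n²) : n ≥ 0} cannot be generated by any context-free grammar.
Assume for contradiction that L is context-free, and let p ≥ 1 be the pumping length given by the pumping lemma for CFLs.
Choose s = a^(p²). Then s ∈ L and |s| = p² ≥ p.
By the CFL pumping lemma, s = uvxyz for some u, v, x, y, z with |vxy| ≤ p, |vy| ≥ 1, and uv^i xy^i z ∈ L for every i ≥ 0.
All symbols are a's, so only lengths matter: let k = |vy|, with 1 ≤ k ≤ |vxy| ≤ p.

Take i = 2: |uv²xy²z| = p² + k, and p² < p² + k ≤ p² + p < (p + 1)².
So the length lies strictly between consecutive squares and is not a perfect square; uv²xy²z ∉ L.

This contradicts the CFL pumping lemma, which requires uv^i xy^i z ∈ L for all i ≥ 0.
Hence L = {a^(n²) : n ≥ 0} is not context-free. ∎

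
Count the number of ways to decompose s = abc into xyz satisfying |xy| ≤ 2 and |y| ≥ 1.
3

For s = 'abc' with pumping length p = 2:

Constraints: |xy| ≤ 2, |y| > 0

Valid decompositions (|xy| ≤ p, |y| ≥ 1):
  • x='', y='a', z='bc'
  • x='a', y='b', z='c'
  • x='', y='ab', z='c'

Total count: 3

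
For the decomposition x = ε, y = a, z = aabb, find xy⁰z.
aabb

Given x = '', y = 'a', z = 'aabb' and i = 0:

xy^0z = x + y·y·...·y (0 times) + z
       = '' + 'a'^0 + 'aabb'
       = '' + '' + 'aabb'
       = 'aabb'

The pumped string is 'aabb' with length 4.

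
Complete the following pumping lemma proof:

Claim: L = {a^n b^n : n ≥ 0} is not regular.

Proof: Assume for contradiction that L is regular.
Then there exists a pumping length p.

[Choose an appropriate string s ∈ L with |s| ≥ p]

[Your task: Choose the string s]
s = a^p b^p

This string is in L (has equal a's and b's) and has length 2p ≥ p.
Any decomposition xyz with |xy| ≤ p means y consists only of a's,
so pumping will unbalance the counts.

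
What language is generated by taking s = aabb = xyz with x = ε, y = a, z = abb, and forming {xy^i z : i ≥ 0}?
{xy^i z : i ≥ 0} = {a^(i+1) b^2 : i ≥ 0} = {abb, aabb, aaabb, ...}

With x = ε, y = a, z = abb: Starting with aabb and pumping the first 'a' (z = abb keeps the second 'a'), we get strings with i+1 a's followed by 2 b's for i = 0, 1, 2, ...; note bb is not produced because z always contributes one a.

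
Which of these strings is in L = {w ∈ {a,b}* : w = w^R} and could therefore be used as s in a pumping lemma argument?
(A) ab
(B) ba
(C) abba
(C) abba

The pumping lemma is applied to a string s that lies in L, so first check membership of each option:
- (A) ab reversed is ba ≠ ab, so it is not a palindrome and is not in L ✗
- (B) ba reversed is ab ≠ ba, so it is not a palindrome and is not in L ✗
- (C) abba reversed is abba, the same string, so it is a palindrome and is in L ✓

Only (C) abba is in L, so it is the only candidate that could play the role of s.
(In a complete proof one picks s in terms of the pumping length p so that |s| ≥ p is guaranteed; a fixed string like abba illustrates the shape of such an s.)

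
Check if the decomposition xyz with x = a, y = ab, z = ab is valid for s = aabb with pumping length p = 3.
Violated: xyz = s

The decomposition x = a, y = ab, z = ab for s = aabb with p = 3
violates the constraint: xyz = s

xyz = 'a' + 'ab' + 'ab' = 'aabab' ≠ 'aabb' = s. The decomposition doesn't reconstruct s.

Pumping lemma constraints:
1. xyz = s (decomposition is valid)
2. |xy| ≤ p
3. |y| > 0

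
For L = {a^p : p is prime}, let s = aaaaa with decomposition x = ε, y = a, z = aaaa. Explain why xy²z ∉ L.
xy²z = aaaaaa ∉ L

Pumping with i = 2 replaces y = a by y² = aa:
- Original: s = xyz = aaaaa; aaaaa has length 5, which is prime, so it is in L
- Pumped: xy²z = ε · aa · aaaa = aaaaaa
- aaaaaa has length 6 = 2 × 3, which is not prime, so it is not in L

The pumping lemma would require xy²z ∈ L, so this decomposition yields a contradiction.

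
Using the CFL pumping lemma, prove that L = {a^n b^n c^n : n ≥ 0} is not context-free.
Assume for contradiction that L is context-free, and let p ≥ 1 be the pumping length given by the pumping lemma for CFLs.
Choose s = a^p b^p c^p. Then s ∈ L and |s| = 3p ≥ p.
By the CFL pumping lemma, s = uvxyz for some u, v, x, y, z with |vxy| ≤ p, |vy| ≥ 1, and uv^i xy^i z ∈ L for every i ≥ 0.

Because |vxy| ≤ p, the window vxy cannot contain both an a and a c: any substring of s containing both must include the entire block b^p plus at least one a and one c, so it has length ≥ p + 2 > p.
Hence at least one of the letters a, c does not occur in vy at all.

Take i = 0: the string uxz is obtained from s by deleting |vy| ≥ 1 symbols, so |uxz| = 3p − |vy| < 3p.
But the letter (a or c) that does not occur in vy still occurs exactly p times in uxz. Every string of L with exactly p copies of some letter is a^p b^p c^p, of length 3p. Since |uxz| < 3p, uxz ∉ L.

This contradicts the CFL pumping lemma, which requires uv^i xy^i z ∈ L for all i ≥ 0.
Hence L = {a^n b^n c^n : n ≥ 0} is not context-free. ∎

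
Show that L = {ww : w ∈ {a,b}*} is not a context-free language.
Assume for contradiction that L is context-free, and let p ≥ 1 be the pumping length given by the pumping lemma for CFLs.
Choose s = a^p b^p a^p b^p. Then s ∈ L (take w = a^p b^p) and |s| = 4p ≥ p.
By the CFL pumping lemma, s = uvxyz for some u, v, x, y, z with |vxy| ≤ p, |vy| ≥ 1, and uv^i xy^i z ∈ L for every i ≥ 0.

Write s as four blocks A₁ B₁ A₂ B₂ with A₁ = A₂ = a^p and B₁ = B₂ = b^p. Since |vxy| ≤ p, the window vxy lies inside at most two adjacent blocks. Take i = 0 and let t = uxz, so |t| = 4p − |vy| with 1 ≤ |vy| ≤ p. If |t| is odd, t ∉ L immediately, so assume |vy| is even (hence |vy| ≥ 2) and |t|/2 = 2p − |vy|/2, which satisfies p ≤ |t|/2 ≤ 2p − 1.

Case 1 (vxy inside A₁B₁): t = a^(p−j) b^(p−l) a^p b^p with j + l = |vy|. The second half of t has length < 2p, so it is a suffix of the trailing a^p b^p and ends in b; the first half is a^(p−j) b^(p−l) a^((j+l)/2), which ends in a because (j+l)/2 ≥ 1. The halves differ, so t ∉ L.

Case 2 (vxy inside B₁A₂, straddling the middle): t = a^p b^(p−j) a^(p−l) b^p with j + l = |vy|. If t = ww, then w is a prefix of t of length ≥ p, so w begins with a^p; and w is a suffix of t of length ≥ p, so w ends with b^p. That forces |w| ≥ 2p, contradicting |w| = |t|/2 ≤ 2p − 1. So t ∉ L.

Case 3 (vxy inside A₂B₂): t = a^p b^p a^(p−j) b^(p−l) with j + l = |vy|. The first half of t is a prefix of a^p b^p, so it begins with a; the second half is b^((j+l)/2) a^(p−j) b^(p−l), which begins with b. The halves differ, so t ∉ L.

In every case uv⁰xy⁰z = uxz ∉ L.

This contradicts the CFL pumping lemma, which requires uv^i xy^i z ∈ L for all i ≥ 0.
Hence L = {ww : w ∈ {a,b}*} is not context-free. ∎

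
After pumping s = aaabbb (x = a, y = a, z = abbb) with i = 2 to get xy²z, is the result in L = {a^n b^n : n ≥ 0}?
No

xy²z = a · aa · abbb = aaaabbb.
aaaabbb has 4 a's and 3 b's; 4 ≠ 3, so it is not in L.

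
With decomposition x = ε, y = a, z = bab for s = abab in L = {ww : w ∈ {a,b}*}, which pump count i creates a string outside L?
i = 0

xy⁰z = ε · ε · bab = bab; bab has odd length 3, so it cannot be written as ww and is not in L.
(Other choices also work, e.g. i = 2, 3; only i = 1 is guaranteed to stay in L since xy¹z = s.)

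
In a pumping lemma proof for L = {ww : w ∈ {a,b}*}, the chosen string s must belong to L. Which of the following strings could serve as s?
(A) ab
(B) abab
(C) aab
(B) abab

The pumping lemma is applied to a string s that lies in L, so first check membership of each option:
- (A) ab has length 2; its halves are a and b, which differ, so it is not in L ✗
- (B) abab splits into halves ab · ab, which are equal, so it is in L (w = ab) ✓
- (C) aab has odd length 3, so it cannot be written as ww and is not in L ✗

Only (B) abab is in L, so it is the only candidate that could play the role of s.
(In a complete proof one picks s in terms of the pumping length p so that |s| ≥ p is guaranteed; a fixed string like abab illustrates the shape of such an s.)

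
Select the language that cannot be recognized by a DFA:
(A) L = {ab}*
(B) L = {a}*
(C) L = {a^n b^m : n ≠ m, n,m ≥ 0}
(C) {a^n b^m : n ≠ m, n,m ≥ 0}

(C) L = {a^n b^m : n ≠ m, n,m ≥ 0} is NOT regular.

The pumping lemma can be used to prove this:
After pumping a's, we can make n = m

The other languages are regular because they can be recognized by finite automata.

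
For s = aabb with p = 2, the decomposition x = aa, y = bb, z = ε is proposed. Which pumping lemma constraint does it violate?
Violated: |xy| ≤ p

The decomposition x = aa, y = bb, z = ε for s = aabb with p = 2
violates the constraint: |xy| ≤ p

|xy| = |aabb| = 4 > 2 = p. The decomposition puts too many characters in xy.

Pumping lemma constraints:
1. xyz = s (decomposition is valid)
2. |xy| ≤ p
3. |y| > 0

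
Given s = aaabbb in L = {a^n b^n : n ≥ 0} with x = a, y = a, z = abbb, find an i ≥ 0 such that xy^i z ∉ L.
i = 3

xy³z = a · aaa · abbb = aaaaabbb; aaaaabbb has 5 a's and 3 b's; 5 ≠ 3, so it is not in L.
(Other choices also work, e.g. i = 0, 2; only i = 1 is guaranteed to stay in L since xy¹z = s.)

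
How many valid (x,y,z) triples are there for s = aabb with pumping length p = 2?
3

For s = 'aabb' with pumping length p = 2:

Constraints: |xy| ≤ 2, |y| > 0

Valid decompositions (|xy| ≤ p, |y| ≥ 1):
  • x='', y='a', z='abb'
  • x='a', y='a', z='bb'
  • x='', y='aa', z='bb'

Total count: 3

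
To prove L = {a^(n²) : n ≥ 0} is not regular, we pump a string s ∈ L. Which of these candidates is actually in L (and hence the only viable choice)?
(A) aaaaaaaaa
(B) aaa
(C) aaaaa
(A) aaaaaaaaa

The pumping lemma is applied to a string s that lies in L, so first check membership of each option:
- (A) aaaaaaaaa has length 9 = 3², a perfect square, so it is in L ✓
- (B) aaa has length 3, strictly between 1² = 1 and 2² = 4, so it is not in L ✗
- (C) aaaaa has length 5, strictly between 2² = 4 and 3² = 9, so it is not in L ✗

Only (A) aaaaaaaaa is in L, so it is the only candidate that could play the role of s.
(In a complete proof one picks s in terms of the pumping length p so that |s| ≥ p is guaranteed; a fixed string like aaaaaaaaa illustrates the shape of such an s.)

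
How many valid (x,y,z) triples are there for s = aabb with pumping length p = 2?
3

For s = 'aabb' with pumping length p = 2:

Constraints: |xy| ≤ 2, |y| > 0

Valid decompositions (|xy| ≤ p, |y| ≥ 1):
  • x='', y='a', z='abb'
  • x='a', y='a', z='bb'
  • x='', y='aa', z='bb'

Total count: 3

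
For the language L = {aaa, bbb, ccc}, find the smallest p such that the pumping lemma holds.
p = 4

For a finite language L, the pumping lemma holds vacuously if p > max|s| for s ∈ L.

The longest string in L = {aaa, bbb, ccc} has length 3.
If p = 4, then no string s ∈ L has |s| ≥ p, so the condition is vacuously true.

The minimum pumping length is p = 4.

Why no smaller p works: for any p ≤ 3, the longest string s ∈ L has |s| = 3 ≥ p, so it would
have to be pumpable; but pumping up (i = 2, 3, ...) produces ever longer strings, which cannot all lie in the
finite language L. So the pumping property fails for every p ≤ 3.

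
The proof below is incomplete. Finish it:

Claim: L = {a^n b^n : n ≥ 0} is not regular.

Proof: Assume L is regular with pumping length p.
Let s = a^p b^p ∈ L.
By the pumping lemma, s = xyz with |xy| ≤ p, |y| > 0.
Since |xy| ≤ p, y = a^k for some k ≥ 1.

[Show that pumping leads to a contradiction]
Consider xy²z = a^(p+k) b^p.

Since k ≥ 1, we have p + k > p.
So xy²z has more a's than b's: (p+k) a's vs p b's.
This means xy²z ∉ L because a^n b^n requires equal counts.

This contradicts the pumping lemma which states xy²z ∈ L.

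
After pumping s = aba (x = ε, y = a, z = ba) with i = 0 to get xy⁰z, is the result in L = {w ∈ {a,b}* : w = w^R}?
No

xy⁰z = ε · ε · ba = ba.
ba reversed is ab ≠ ba, so it is not a palindrome and is not in L.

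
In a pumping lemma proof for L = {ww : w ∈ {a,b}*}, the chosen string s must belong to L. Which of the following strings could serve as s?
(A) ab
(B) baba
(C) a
(B) baba

The pumping lemma is applied to a string s that lies in L, so first check membership of each option:
- (A) ab has length 2; its halves are a and b, which differ, so it is not in L ✗
- (B) baba splits into halves ba · ba, which are equal, so it is in L (w = ba) ✓
- (C) a has odd length 1, so it cannot be written as ww and is not in L ✗

Only (B) baba is in L, so it is the only candidate that could play the role of s.
(In a complete proof one picks s in terms of the pumping length p so that |s| ≥ p is guaranteed; a fixed string like baba illustrates the shape of such an s.)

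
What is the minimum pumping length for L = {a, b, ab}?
p = 3

For a finite language L, the pumping lemma holds vacuously if p > max|s| for s ∈ L.

The longest string in L = {a, b, ab} has length 2.
If p = 3, then no string s ∈ L has |s| ≥ p, so the condition is vacuously true.

The minimum pumping length is p = 3.

Why no smaller p works: for any p ≤ 2, the longest string s ∈ L has |s| = 2 ≥ p, so it would
have to be pumpable; but pumping up (i = 2, 3, ...) produces ever longer strings, which cannot all lie in the
finite language L. So the pumping property fails for every p ≤ 2.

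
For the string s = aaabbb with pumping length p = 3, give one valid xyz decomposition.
x = '', y = 'aaa', z = 'bbb'

For s = aaabbb and p = 3, one valid decomposition is:
- x = '' (length 0)
- y = 'aaa' (length 3)
- z = 'bbb' (length 3)

Verification:
- xyz = '' + 'aaa' + 'bbb' = aaabbb ✓
- |xy| = 3 ≤ 3 ✓
- |y| = 3 > 0 ✓

All pumping lemma constraints are satisfied.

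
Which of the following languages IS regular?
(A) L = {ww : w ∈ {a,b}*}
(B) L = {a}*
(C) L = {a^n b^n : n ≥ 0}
(B) {a}*

(B) L = {a}* is regular.

This can be recognized by a finite automaton (DFA/NFA).
Regular expressions like {a}* define regular languages.

The other choices are not regular:
- {a^n b^n : n ≥ 0}: After pumping, the number of a's and b's become unequal
- {ww : w ∈ {a,b}*}: After pumping, the two halves no longer match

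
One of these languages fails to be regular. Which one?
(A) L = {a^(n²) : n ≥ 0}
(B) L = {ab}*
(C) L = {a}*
(A) {a^(n²) : n ≥ 0}

(A) L = {a^(n²) : n ≥ 0} is NOT regular.

The pumping lemma can be used to prove this:
After pumping, length is no longer a perfect square

The other languages are regular because they can be recognized by finite automata.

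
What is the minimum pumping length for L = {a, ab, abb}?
p = 4

For a finite language L, the pumping lemma holds vacuously if p > max|s| for s ∈ L.

The longest string in L = {a, ab, abb} has length 3.
If p = 4, then no string s ∈ L has |s| ≥ p, so the condition is vacuously true.

The minimum pumping length is p = 4.

Why no smaller p works: for any p ≤ 3, the longest string s ∈ L has |s| = 3 ≥ p, so it would
have to be pumpable; but pumping up (i = 2, 3, ...) produces ever longer strings, which cannot all lie in the
finite language L. So the pumping property fails for every p ≤ 3.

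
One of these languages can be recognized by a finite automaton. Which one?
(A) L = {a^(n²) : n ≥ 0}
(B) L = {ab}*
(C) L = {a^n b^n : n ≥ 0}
(B) {ab}*

(B) L = {ab}* is regular.

This can be recognized by a finite automaton (DFA/NFA).
Regular expressions like {ab}* define regular languages.

The other choices are not regular:
- {a^n b^n : n ≥ 0}: After pumping, the number of a's and b's become unequal
- {a^(n²) : n ≥ 0}: After pumping, length is no longer a perfect square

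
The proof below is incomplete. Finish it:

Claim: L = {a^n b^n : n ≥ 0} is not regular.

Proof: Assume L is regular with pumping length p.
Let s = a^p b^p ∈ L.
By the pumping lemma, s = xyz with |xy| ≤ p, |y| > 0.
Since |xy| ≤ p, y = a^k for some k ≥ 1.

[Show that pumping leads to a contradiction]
Consider xy²z = a^(p+k) b^p.

Since k ≥ 1, we have p + k > p.
So xy²z has more a's than b's: (p+k) a's vs p b's.
This means xy²z ∉ L because a^n b^n requires equal counts.

This contradicts the pumping lemma which states xy²z ∈ L.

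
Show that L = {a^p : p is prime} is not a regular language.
Assume for contradiction that L is regular, and let p ≥ 1 be the pumping length given by the pumping lemma.
Choose a prime q with q ≥ p (one exists because there are infinitely many primes) and let s = a^q. Then s ∈ L and |s| = q ≥ p.
By the pumping lemma, s = xyz for some x, y, z with |xy| ≤ p, |y| ≥ 1, and xy^i z ∈ L for every i ≥ 0.
Here y = a^k for some k with 1 ≤ k ≤ p, and xy^i z = a^(q + (i − 1)k) for every i ≥ 0.

Take i = q + 1: |xy^(q+1) z| = q + qk = q(k + 1).
Both factors satisfy q ≥ 2 and k + 1 ≥ 2, so q(k + 1) is composite, and xy^(q+1) z ∉ L.

This contradicts the pumping lemma, which requires xy^i z ∈ L for all i ≥ 0.
Hence L = {a^p : p is prime} is not regular. ∎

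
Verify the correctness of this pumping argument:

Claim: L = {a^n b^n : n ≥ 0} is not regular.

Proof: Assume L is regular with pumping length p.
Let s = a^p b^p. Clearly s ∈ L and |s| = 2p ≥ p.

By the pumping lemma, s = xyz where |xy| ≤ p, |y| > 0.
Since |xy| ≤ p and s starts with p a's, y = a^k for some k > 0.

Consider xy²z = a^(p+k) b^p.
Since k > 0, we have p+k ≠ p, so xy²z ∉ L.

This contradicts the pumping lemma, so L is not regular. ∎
The proof is correct.

This proof is valid because:
1. The string s = a^p b^p is correctly in L
2. The decomposition analysis is correct: y must consist only of a's
3. The contradiction is valid: pumping increases a's but not b's
4. The conclusion follows logically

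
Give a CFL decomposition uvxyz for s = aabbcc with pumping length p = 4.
u='a', v='a', x='bb', y='c', z='c'

For s = aabbcc with pumping length p = 4:

One valid decomposition:
- u = 'a'
- v = 'a'
- x = 'bb'
- y = 'c'
- z = 'c'

Verification:
- uvxyz = 'a' + 'a' + 'bb' + 'c' + 'c' = aabbcc ✓
- |vxy| = |'abbc'| = 4 ≤ 4 ✓
- |vy| = |'ac'| = 2 > 0 ✓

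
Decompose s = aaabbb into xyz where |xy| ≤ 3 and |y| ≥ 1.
x = 'a', y = 'a', z = 'abbb'

For s = aaabbb and p = 3, one valid decomposition is:
- x = 'a' (length 1)
- y = 'a' (length 1)
- z = 'abbb' (length 4)

Verification:
- xyz = 'a' + 'a' + 'abbb' = aaabbb ✓
- |xy| = 2 ≤ 3 ✓
- |y| = 1 > 0 ✓

All pumping lemma constraints are satisfied.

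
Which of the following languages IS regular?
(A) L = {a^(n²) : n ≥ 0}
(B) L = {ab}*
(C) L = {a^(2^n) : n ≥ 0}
(B) {ab}*

(B) L = {ab}* is regular.

This can be recognized by a finite automaton (DFA/NFA).
Regular expressions like {ab}* define regular languages.

The other choices are not regular:
- {a^(2^n) : n ≥ 0}: After pumping, length is no longer a power of 2
- {a^(n²) : n ≥ 0}: After pumping, length is no longer a perfect square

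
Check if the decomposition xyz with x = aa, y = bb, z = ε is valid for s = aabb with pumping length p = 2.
Violated: |xy| ≤ p

The decomposition x = aa, y = bb, z = ε for s = aabb with p = 2
violates the constraint: |xy| ≤ p

|xy| = |aabb| = 4 > 2 = p. The decomposition puts too many characters in xy.

Pumping lemma constraints:
1. xyz = s (decomposition is valid)
2. |xy| ≤ p
3. |y| > 0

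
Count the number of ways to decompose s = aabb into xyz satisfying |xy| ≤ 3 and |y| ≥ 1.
6

For s = 'aabb' with pumping length p = 3:

Constraints: |xy| ≤ 3, |y| > 0

Valid decompositions (|xy| ≤ p, |y| ≥ 1):
  • x='', y='a', z='abb'
  • x='a', y='a', z='bb'
  • x='', y='aa', z='bb'
  • x='aa', y='b', z='b'
  • x='a', y='ab', z='b'
  • x='', y='aab', z='b'

Total count: 6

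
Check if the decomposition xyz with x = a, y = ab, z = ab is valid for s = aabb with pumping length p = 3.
Violated: xyz = s

The decomposition x = a, y = ab, z = ab for s = aabb with p = 3
violates the constraint: xyz = s

xyz = 'a' + 'ab' + 'ab' = 'aabab' ≠ 'aabb' = s. The decomposition doesn't reconstruct s.

Pumping lemma constraints:
1. xyz = s (decomposition is valid)
2. |xy| ≤ p
3. |y| > 0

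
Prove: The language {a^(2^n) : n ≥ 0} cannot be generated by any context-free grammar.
Assume for contradiction that L is context-free, and let p ≥ 1 be the pumping length given by the pumping lemma for CFLs.
Choose s = a^(2^p). Then s ∈ L and |s| = 2^p ≥ p.
By the CFL pumping lemma, s = uvxyz for some u, v, x, y, z with |vxy| ≤ p, |vy| ≥ 1, and uv^i xy^i z ∈ L for every i ≥ 0.
All symbols are a's, so only lengths matter: let k = |vy|, with 1 ≤ k ≤ |vxy| ≤ p < 2^p.

Take i = 2: |uv²xy²z| = 2^p + k, and 2^p < 2^p + k < 2^p + 2^p = 2^(p+1).
So the length lies strictly between consecutive powers of two and is not a power of 2; uv²xy²z ∉ L.

This contradicts the CFL pumping lemma, which requires uv^i xy^i z ∈ L for all i ≥ 0.
Hence L = {a^(2^n) : n ≥ 0} is not context-free. ∎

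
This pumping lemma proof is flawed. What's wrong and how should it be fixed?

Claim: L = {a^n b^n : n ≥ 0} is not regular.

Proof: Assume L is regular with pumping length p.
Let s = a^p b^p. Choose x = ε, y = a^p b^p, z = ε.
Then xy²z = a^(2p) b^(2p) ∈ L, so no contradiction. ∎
Error: The decomposition violates |xy| ≤ p. With y = a^p b^p, |xy| = |y| = 2p > p. (The proof also miscomputes xy²z, which would be a^p b^p a^p b^p rather than a^(2p) b^(2p), and it wrongly treats one harmless decomposition as settling the matter — the prover does not get to choose the decomposition.)

Correction: The pumping lemma requires |xy| ≤ p, and the argument must handle every decomposition satisfying |xy| ≤ p, |y| ≥ 1. Since s starts with p a's, any such y consists only of a's, say y = a^k with k ≥ 1. Then xy²z = a^(p+k) b^p has unequal numbers of a's and b's, so xy²z ∉ L — the required contradiction.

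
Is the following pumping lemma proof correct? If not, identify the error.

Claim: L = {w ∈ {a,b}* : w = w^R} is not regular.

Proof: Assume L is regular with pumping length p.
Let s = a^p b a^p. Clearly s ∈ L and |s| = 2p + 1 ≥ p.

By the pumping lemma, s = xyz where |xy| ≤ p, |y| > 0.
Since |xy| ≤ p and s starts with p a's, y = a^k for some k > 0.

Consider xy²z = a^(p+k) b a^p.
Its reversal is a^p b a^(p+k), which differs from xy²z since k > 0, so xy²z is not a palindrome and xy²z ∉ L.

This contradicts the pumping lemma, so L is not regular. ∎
The proof is correct.

This proof is valid because:
1. s = a^p b a^p is in L and is chosen in terms of p, so |s| ≥ p holds for every p
2. The decomposition analysis is correct: |xy| ≤ p forces y to lie inside the leading a's
3. The contradiction is valid: a^(p+k) b a^p has more a's before the b than after it, so it is not a palindrome
4. The conclusion follows logically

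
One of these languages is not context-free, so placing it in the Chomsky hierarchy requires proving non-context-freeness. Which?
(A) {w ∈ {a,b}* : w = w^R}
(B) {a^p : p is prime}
(B) {a^p : p is prime}

(B) {a^p : p is prime} requires the CFL pumping lemma.

- {w ∈ {a,b}* : w = w^R} is context-free (but not regular)
  • Can be shown non-regular with the regular pumping lemma
  • After pumping, the string is no longer symmetric

- {a^p : p is prime} is NOT context-free
  • Requires the CFL pumping lemma to prove
  • The CFL pumping lemma also fails because prime gaps are unbounded

The CFL pumping lemma is "stronger" in that it can prove non-membership
in the larger class of context-free languages.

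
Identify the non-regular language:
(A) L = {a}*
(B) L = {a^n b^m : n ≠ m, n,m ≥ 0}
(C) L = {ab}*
(B) {a^n b^m : n ≠ m, n,m ≥ 0}

(B) L = {a^n b^m : n ≠ m, n,m ≥ 0} is NOT regular.

The pumping lemma can be used to prove this:
After pumping a's, we can make n = m

The other languages are regular because they can be recognized by finite automata.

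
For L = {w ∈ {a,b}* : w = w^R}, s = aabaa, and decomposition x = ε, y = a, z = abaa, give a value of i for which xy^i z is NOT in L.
i = 0

xy⁰z = ε · ε · abaa = abaa; abaa reversed is aaba ≠ abaa, so it is not a palindrome and is not in L.
(Other choices also work, e.g. i = 2, 3; only i = 1 is guaranteed to stay in L since xy¹z = s.)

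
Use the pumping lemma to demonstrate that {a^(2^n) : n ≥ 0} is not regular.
Assume for contradiction that L is regular, and let p ≥ 1 be the pumping length given by the pumping lemma.
Choose s = a^(2^p). Then s ∈ L and |s| = 2^p ≥ p.
By the pumping lemma, s = xyz for some x, y, z with |xy| ≤ p, |y| ≥ 1, and xy^i z ∈ L for every i ≥ 0.
Here y = a^k for some k with 1 ≤ k ≤ |xy| ≤ p, and p < 2^p.

Take i = 2: |xy²z| = 2^p + k.
Now 2^p < 2^p + k ≤ 2^p + p < 2^p + 2^p = 2^(p+1).
So |xy²z| lies strictly between the consecutive powers of two 2^p and 2^(p+1), hence is not a power of 2, and xy²z ∉ L.

This contradicts the pumping lemma, which requires xy^i z ∈ L for all i ≥ 0.
Hence L = {a^(2^n) : n ≥ 0} is not regular. ∎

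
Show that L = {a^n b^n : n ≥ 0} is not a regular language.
Assume for contradiction that L is regular, and let p ≥ 1 be the pumping length given by the pumping lemma.
Choose s = a^p b^p. Then s ∈ L and |s| = 2p ≥ p.
By the pumping lemma, s = xyz for some x, y, z with |xy| ≤ p, |y| ≥ 1, and xy^i z ∈ L for every i ≥ 0.
Since |xy| ≤ p and the first p symbols of s are all a's, we must have y = a^k for some k with 1 ≤ k ≤ p.

Take i = 0: xy⁰z = a^(p − k) b^p.
This string has p − k a's but p b's, and p − k < p because k ≥ 1. So xy⁰z ∉ L.

This contradicts the pumping lemma, which requires xy^i z ∈ L for all i ≥ 0.
Hence L = {a^n b^n : n ≥ 0} is not regular. ∎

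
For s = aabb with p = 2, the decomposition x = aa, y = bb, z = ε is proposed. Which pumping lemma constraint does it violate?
Violated: |xy| ≤ p

The decomposition x = aa, y = bb, z = ε for s = aabb with p = 2
violates the constraint: |xy| ≤ p

|xy| = |aabb| = 4 > 2 = p. The decomposition puts too many characters in xy.

Pumping lemma constraints:
1. xyz = s (decomposition is valid)
2. |xy| ≤ p
3. |y| > 0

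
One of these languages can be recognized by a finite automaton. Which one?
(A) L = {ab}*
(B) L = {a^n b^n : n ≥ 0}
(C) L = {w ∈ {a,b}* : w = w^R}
(A) {ab}*

(A) L = {ab}* is regular.

This can be recognized by a finite automaton (DFA/NFA).
Regular expressions like {ab}* define regular languages.

The other choices are not regular:
- {w ∈ {a,b}* : w = w^R}: After pumping, the string is no longer symmetric
- {a^n b^n : n ≥ 0}: After pumping, the number of a's and b's become unequal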